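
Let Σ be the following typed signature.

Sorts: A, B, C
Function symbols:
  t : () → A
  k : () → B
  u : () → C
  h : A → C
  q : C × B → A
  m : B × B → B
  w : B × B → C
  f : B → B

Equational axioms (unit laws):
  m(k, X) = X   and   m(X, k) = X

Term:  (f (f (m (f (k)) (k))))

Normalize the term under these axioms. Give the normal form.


1. (f (f (m (f (k)) (k))))  →  (f (f (f (k))))

normal form = (f (f (f (k))))


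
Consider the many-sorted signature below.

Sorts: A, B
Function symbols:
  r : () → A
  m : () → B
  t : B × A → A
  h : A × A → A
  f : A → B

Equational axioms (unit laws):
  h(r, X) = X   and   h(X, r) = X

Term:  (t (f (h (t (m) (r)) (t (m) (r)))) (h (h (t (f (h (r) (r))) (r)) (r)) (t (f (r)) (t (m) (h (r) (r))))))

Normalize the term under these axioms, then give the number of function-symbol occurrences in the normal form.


1. (t (f (h (t (m) (r)) (t (m) (r)))) (h (h (t (f (h (r) (r))) (r)) (r)) (t (f (r)) (t (m) (h (r) (r))))))  →  (t (f (h (t (m) (r)) (t (m) (r)))) (h (t (f (h (r) (r))) (r)) (t (f (r)) (t (m) (h (r) (r))))))
2. (t (f (h (t (m) (r)) (t (m) (r)))) (h (t (f (h (r) (r))) (r)) (t (f (r)) (t (m) (h (r) (r))))))  →  (t (f (h (t (m) (r)) (t (m) (r)))) (h (t (f (r)) (r)) (t (f (r)) (t (m) (h (r) (r))))))
3. (t (f (h (t (m) (r)) (t (m) (r)))) (h (t (f (r)) (r)) (t (f (r)) (t (m) (h (r) (r))))))  →  (t (f (h (t (m) (r)) (t (m) (r)))) (h (t (f (r)) (r)) (t (f (r)) (t (m) (r)))))
normal form: (t (f (h (t (m) (r)) (t (m) (r)))) (h (t (f (r)) (r)) (t (f (r)) (t (m) (r)))))

size = 20


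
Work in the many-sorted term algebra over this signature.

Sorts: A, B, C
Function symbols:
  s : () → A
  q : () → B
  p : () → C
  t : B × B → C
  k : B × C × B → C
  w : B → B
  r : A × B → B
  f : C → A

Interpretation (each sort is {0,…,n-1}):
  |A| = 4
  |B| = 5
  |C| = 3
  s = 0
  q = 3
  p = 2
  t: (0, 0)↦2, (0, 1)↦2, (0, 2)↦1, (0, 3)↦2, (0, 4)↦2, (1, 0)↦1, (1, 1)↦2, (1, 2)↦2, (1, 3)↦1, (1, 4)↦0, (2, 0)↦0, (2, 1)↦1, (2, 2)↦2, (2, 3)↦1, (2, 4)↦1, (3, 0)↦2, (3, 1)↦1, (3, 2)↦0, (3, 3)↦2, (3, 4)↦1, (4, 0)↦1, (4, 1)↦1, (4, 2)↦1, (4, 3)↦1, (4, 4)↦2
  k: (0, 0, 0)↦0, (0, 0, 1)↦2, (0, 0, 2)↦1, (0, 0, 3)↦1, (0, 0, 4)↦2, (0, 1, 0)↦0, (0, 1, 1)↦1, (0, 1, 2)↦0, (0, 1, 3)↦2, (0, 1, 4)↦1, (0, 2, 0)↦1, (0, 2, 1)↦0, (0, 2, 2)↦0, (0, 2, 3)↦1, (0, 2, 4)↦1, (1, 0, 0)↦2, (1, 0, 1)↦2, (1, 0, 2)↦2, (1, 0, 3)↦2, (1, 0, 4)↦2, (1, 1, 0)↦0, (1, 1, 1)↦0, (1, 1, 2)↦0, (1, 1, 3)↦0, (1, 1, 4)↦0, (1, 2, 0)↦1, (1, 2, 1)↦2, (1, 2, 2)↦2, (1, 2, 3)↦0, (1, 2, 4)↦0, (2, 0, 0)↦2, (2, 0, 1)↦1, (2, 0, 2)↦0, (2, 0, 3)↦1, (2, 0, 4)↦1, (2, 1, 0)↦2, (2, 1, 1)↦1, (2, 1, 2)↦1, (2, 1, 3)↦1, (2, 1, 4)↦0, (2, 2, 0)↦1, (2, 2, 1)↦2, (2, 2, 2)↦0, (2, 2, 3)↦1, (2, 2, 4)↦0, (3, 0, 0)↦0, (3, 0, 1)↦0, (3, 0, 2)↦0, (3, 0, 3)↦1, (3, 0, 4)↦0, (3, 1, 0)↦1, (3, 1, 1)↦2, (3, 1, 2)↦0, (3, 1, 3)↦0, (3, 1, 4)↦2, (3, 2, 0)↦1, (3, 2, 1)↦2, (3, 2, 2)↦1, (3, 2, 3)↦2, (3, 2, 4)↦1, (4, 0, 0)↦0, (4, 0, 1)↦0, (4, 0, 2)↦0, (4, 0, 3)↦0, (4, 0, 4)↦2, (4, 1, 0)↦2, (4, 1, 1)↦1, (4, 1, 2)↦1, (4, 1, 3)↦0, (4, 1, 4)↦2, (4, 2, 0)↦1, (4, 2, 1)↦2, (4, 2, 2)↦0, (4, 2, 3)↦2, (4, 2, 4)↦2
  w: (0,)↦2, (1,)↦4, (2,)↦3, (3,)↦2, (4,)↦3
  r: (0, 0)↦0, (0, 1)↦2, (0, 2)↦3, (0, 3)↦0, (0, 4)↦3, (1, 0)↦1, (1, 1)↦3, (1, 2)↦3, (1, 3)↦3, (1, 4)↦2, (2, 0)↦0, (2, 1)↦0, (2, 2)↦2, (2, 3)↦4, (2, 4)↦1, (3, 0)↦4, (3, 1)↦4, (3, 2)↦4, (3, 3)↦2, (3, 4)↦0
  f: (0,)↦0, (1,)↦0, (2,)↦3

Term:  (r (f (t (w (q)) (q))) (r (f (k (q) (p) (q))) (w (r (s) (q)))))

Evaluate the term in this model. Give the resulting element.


  q = 3
  (w (q)) = w(3,) = 2
  q = 3
  (t (w (q)) (q)) = t(2, 3) = 1
  (f (t (w (q)) (q))) = f(1,) = 0
  q = 3
  p = 2
  q = 3
  (k (q) (p) (q)) = k(3, 2, 3) = 2
  (f (k (q) (p) (q))) = f(2,) = 3
  s = 0
  q = 3
  (r (s) (q)) = r(0, 3) = 0
  (w (r (s) (q))) = w(0,) = 2
  (r (f (k (q) (p) (q))) (w (r (s) (q)))) = r(3, 2) = 4
  (r (f (t (w (q)) (q))) (r (f (k (q) (p) (q))) (w (r (s) (q))))) = r(0, 4) = 3

value = 3


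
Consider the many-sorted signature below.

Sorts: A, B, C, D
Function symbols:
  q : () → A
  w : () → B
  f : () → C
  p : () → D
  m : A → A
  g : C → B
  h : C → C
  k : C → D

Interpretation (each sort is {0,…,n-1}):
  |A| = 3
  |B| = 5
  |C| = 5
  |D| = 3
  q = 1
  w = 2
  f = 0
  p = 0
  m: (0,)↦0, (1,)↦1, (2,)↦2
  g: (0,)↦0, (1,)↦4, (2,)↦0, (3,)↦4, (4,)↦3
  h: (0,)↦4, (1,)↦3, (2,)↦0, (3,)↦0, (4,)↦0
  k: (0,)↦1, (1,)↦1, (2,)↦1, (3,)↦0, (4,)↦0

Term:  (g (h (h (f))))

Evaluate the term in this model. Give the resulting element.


value = 0

  f = 0
  (h (f)) = h(0,) = 4
  (h (h (f))) = h(4,) = 0
  (g (h (h (f)))) = g(0,) = 0


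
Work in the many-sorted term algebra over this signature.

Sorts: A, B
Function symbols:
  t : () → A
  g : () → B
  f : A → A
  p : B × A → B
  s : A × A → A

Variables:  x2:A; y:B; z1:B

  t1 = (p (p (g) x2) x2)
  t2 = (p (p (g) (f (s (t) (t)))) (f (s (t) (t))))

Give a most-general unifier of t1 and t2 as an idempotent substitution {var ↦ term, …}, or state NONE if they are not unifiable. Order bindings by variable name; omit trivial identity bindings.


{x2 ↦ (f (s (t) (t)))}


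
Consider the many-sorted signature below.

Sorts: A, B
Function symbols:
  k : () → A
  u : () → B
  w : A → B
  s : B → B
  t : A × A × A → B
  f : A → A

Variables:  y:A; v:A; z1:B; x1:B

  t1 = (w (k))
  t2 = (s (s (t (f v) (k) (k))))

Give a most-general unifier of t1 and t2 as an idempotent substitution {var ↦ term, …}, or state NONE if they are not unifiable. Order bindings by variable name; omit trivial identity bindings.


head clash or occurs-check failure — not unifiable

NONE (not unifiable)


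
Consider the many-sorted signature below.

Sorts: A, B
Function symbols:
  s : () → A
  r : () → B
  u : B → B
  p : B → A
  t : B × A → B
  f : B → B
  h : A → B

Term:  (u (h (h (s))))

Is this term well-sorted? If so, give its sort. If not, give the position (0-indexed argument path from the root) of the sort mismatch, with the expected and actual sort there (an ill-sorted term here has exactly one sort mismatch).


      (s) : A
    (h (s)) : B
  (h (h (s))) : ✗ arg 0 at [0, 0] has sort B, expected A

ill-sorted at position [0, 0]: expected A, got B


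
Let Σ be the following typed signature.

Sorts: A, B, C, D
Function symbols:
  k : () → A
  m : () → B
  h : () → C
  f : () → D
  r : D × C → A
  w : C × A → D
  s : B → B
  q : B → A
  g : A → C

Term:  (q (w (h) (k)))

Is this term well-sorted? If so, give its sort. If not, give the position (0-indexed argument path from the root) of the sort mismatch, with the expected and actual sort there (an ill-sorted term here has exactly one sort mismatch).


ill-sorted at position [0]: expected B, got D

    (h) : C
    (k) : A
  (w (h) (k)) : D
(q (w (h) (k))) : ✗ arg 0 at [0] has sort D, expected B


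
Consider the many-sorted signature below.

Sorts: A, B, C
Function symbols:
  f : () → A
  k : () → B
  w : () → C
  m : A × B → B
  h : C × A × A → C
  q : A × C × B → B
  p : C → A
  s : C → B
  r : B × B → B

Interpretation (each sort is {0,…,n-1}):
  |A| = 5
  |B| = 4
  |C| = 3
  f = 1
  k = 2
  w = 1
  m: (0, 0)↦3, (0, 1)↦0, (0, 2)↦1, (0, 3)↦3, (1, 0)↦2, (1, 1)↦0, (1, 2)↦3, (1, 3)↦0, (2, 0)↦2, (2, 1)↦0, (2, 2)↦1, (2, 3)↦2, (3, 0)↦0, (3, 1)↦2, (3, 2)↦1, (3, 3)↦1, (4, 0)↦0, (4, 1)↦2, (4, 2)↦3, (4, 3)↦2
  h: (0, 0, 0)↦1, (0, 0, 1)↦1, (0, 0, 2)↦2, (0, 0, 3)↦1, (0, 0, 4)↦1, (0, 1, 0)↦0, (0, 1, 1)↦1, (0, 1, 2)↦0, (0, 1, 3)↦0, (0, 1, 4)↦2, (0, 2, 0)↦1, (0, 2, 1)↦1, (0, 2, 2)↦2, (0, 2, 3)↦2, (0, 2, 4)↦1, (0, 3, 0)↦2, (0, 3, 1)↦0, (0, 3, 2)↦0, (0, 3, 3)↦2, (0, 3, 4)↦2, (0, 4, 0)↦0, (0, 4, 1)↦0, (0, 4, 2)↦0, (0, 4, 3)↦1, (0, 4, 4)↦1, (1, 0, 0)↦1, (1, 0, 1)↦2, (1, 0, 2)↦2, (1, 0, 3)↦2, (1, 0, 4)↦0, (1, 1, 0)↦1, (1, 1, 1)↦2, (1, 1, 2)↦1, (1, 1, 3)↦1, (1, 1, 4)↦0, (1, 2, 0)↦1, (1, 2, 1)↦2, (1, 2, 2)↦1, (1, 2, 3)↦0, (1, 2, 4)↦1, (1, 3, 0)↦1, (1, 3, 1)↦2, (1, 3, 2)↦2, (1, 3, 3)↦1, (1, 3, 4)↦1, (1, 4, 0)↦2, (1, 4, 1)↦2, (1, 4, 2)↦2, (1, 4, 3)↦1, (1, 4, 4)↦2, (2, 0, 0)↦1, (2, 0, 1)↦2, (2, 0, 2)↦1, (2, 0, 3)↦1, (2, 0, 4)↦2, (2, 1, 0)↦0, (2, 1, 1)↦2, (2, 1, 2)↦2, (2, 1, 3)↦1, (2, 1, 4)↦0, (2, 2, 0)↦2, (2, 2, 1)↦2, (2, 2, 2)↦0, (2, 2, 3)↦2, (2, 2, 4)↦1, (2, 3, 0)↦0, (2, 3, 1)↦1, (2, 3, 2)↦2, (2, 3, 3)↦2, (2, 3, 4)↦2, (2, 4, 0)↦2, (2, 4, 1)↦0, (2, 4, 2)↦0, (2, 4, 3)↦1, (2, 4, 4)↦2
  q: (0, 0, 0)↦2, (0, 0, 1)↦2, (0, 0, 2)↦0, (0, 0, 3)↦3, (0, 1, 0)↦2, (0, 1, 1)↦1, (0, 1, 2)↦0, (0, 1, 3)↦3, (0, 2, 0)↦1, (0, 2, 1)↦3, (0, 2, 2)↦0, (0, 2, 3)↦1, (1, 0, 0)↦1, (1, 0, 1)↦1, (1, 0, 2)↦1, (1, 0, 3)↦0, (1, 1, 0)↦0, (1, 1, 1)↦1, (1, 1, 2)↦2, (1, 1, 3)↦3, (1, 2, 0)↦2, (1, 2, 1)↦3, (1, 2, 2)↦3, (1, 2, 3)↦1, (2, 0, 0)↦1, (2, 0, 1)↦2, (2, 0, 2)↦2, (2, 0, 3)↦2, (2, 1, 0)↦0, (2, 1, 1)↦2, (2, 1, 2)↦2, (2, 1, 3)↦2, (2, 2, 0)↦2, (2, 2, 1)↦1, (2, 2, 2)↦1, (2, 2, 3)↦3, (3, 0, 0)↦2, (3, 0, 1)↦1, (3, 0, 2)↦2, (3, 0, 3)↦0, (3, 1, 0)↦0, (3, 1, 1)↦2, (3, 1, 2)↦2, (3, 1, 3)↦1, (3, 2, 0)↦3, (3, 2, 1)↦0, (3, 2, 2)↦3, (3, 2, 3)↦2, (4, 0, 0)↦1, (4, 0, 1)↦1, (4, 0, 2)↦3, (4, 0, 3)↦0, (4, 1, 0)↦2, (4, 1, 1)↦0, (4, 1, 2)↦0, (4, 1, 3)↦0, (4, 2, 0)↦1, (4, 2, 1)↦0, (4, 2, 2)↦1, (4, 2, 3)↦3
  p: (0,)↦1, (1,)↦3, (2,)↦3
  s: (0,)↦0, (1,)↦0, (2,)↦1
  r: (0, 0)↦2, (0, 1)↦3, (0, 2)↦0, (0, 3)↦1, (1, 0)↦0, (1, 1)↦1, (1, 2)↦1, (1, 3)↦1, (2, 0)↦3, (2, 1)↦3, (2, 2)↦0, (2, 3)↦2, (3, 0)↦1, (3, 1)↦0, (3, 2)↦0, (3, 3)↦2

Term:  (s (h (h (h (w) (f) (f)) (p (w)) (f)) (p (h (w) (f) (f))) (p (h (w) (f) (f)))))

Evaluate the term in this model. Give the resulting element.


  w = 1
  f = 1
  f = 1
  (h (w) (f) (f)) = h(1, 1, 1) = 2
  w = 1
  (p (w)) = p(1,) = 3
  f = 1
  (h (h (w) (f) (f)) (p (w)) (f)) = h(2, 3, 1) = 1
  w = 1
  f = 1
  f = 1
  (h (w) (f) (f)) = h(1, 1, 1) = 2
  (p (h (w) (f) (f))) = p(2,) = 3
  w = 1
  f = 1
  f = 1
  (h (w) (f) (f)) = h(1, 1, 1) = 2
  (p (h (w) (f) (f))) = p(2,) = 3
  (h (h (h (w) (f) (f)) (p (w)) (f)) (p (h (w) (f) (f))) (p (h (w) (f) (f)))) = h(1, 3, 3) = 1
  (s (h (h (h (w) (f) (f)) (p (w)) (f)) (p (h (w) (f) (f))) (p (h (w) (f) (f))))) = s(1,) = 0

value = 0


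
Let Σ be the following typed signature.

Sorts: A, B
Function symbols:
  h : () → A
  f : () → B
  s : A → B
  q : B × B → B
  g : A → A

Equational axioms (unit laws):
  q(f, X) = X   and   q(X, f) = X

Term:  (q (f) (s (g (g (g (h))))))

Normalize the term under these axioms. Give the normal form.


normal form = (s (g (g (g (h)))))

1. (q (f) (s (g (g (g (h))))))  →  (s (g (g (g (h)))))


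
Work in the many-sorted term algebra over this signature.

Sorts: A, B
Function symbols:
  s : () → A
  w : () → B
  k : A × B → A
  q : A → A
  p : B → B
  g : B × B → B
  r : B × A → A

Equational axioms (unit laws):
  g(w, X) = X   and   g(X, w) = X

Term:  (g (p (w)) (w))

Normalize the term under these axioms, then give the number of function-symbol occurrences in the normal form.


1. (g (p (w)) (w))  →  (p (w))
normal form: (p (w))

size = 2


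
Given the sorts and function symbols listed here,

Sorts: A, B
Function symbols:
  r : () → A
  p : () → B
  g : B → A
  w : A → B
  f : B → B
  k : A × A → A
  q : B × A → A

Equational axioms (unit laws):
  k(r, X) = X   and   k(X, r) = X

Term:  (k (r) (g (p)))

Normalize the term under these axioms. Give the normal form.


normal form = (g (p))

1. (k (r) (g (p)))  →  (g (p))


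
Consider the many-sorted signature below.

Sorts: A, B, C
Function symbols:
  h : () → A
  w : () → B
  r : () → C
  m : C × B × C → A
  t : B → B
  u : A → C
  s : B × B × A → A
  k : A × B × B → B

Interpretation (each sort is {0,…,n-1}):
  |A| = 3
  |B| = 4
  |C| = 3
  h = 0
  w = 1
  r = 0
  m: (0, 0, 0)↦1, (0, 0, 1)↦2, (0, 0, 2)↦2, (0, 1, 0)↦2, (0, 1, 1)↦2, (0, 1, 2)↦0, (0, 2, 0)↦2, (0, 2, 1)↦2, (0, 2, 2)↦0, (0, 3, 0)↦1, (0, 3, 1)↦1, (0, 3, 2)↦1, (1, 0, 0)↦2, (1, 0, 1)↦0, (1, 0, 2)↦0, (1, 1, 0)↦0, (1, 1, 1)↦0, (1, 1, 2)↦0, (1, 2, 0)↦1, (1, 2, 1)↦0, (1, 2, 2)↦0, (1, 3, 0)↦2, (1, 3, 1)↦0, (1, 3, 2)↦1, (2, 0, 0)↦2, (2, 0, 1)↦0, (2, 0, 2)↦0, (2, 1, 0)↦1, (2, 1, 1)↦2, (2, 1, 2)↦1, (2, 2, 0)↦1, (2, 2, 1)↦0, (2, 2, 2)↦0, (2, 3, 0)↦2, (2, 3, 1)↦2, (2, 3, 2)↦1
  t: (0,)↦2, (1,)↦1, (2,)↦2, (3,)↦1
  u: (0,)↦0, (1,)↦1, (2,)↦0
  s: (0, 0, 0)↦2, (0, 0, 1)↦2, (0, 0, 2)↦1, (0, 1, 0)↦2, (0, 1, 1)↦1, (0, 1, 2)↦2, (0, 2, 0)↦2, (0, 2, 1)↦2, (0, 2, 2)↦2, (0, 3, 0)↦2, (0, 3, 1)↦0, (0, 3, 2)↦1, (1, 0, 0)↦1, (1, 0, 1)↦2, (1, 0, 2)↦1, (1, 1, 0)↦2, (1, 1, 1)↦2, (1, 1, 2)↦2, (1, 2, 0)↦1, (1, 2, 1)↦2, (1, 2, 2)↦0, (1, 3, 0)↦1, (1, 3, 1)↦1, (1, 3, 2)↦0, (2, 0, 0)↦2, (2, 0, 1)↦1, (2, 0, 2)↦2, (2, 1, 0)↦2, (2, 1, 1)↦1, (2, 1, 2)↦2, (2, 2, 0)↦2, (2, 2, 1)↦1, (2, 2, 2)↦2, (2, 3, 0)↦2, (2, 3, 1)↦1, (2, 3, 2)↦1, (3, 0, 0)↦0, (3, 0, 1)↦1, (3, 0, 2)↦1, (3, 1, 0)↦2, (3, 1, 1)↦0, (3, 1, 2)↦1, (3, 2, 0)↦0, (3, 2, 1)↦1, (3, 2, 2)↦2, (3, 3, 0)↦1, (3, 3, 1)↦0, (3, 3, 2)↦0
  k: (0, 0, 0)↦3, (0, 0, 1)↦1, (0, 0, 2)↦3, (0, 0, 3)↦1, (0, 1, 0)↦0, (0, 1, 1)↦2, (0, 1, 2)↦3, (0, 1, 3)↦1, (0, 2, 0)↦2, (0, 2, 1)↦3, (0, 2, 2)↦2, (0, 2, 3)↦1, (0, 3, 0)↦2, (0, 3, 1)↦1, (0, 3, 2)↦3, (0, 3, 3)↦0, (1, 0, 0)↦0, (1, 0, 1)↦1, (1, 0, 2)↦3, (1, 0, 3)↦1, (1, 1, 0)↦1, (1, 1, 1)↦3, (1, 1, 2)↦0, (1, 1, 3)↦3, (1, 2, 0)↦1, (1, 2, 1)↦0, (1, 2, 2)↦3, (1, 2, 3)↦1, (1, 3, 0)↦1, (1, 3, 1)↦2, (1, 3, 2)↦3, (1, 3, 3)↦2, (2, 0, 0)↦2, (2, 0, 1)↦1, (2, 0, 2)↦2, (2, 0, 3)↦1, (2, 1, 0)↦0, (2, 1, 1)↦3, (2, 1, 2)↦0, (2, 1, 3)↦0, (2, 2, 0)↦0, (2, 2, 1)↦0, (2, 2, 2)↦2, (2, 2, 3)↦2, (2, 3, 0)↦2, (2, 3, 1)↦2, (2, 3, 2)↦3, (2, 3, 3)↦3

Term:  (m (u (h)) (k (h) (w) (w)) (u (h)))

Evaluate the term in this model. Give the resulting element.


  h = 0
  (u (h)) = u(0,) = 0
  h = 0
  w = 1
  w = 1
  (k (h) (w) (w)) = k(0, 1, 1) = 2
  h = 0
  (u (h)) = u(0,) = 0
  (m (u (h)) (k (h) (w) (w)) (u (h))) = m(0, 2, 0) = 2

value = 2


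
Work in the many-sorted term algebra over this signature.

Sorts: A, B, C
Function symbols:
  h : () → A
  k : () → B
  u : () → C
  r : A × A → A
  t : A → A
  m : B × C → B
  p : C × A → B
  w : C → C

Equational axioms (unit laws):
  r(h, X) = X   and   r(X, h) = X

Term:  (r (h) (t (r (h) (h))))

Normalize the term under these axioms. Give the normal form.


1. (r (h) (t (r (h) (h))))  →  (t (r (h) (h)))
2. (t (r (h) (h)))  →  (t (h))

normal form = (t (h))


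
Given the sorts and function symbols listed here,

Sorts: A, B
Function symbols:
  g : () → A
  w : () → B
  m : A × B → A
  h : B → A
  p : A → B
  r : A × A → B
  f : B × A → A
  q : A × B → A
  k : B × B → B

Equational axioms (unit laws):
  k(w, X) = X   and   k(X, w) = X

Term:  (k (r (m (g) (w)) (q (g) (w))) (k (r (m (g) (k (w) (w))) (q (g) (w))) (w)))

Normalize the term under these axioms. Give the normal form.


normal form = (k (r (m (g) (w)) (q (g) (w))) (r (m (g) (w)) (q (g) (w))))

1. (k (r (m (g) (w)) (q (g) (w))) (k (r (m (g) (k (w) (w))) (q (g) (w))) (w)))  →  (k (r (m (g) (w)) (q (g) (w))) (r (m (g) (k (w) (w))) (q (g) (w))))
2. (k (r (m (g) (w)) (q (g) (w))) (r (m (g) (k (w) (w))) (q (g) (w))))  →  (k (r (m (g) (w)) (q (g) (w))) (r (m (g) (w)) (q (g) (w))))


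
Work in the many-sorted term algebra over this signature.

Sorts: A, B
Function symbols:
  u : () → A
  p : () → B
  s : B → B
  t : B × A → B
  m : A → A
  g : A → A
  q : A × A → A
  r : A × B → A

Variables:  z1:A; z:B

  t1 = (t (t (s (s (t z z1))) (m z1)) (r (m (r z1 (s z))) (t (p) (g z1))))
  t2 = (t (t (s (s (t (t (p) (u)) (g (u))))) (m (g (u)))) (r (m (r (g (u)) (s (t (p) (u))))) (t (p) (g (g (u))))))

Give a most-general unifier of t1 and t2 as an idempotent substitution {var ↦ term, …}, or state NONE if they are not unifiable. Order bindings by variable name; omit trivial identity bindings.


{z ↦ (t (p) (u)), z1 ↦ (g (u))}


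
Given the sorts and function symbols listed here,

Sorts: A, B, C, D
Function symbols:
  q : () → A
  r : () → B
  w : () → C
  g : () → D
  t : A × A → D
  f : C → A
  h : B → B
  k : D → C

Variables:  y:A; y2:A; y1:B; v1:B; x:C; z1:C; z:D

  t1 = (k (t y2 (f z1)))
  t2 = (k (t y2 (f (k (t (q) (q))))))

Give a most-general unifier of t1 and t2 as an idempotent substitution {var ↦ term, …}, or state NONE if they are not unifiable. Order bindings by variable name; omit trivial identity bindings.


{z1 ↦ (k (t (q) (q)))}


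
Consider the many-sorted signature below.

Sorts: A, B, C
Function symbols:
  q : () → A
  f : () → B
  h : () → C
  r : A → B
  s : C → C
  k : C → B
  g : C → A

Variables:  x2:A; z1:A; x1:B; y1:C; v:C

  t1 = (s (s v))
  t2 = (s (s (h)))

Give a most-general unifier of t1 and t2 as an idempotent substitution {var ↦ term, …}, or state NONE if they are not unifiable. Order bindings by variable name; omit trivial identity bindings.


{v ↦ (h)}


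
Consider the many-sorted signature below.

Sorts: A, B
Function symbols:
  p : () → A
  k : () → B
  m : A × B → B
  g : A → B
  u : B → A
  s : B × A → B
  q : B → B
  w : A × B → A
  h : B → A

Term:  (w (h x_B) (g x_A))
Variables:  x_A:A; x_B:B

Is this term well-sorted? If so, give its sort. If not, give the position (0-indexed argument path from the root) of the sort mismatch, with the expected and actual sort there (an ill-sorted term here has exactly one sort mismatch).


    x_B : B
  (h x_B) : A
    x_A : A
  (g x_A) : B
(w (h x_B) (g x_A)) : A

well-sorted; sort = A


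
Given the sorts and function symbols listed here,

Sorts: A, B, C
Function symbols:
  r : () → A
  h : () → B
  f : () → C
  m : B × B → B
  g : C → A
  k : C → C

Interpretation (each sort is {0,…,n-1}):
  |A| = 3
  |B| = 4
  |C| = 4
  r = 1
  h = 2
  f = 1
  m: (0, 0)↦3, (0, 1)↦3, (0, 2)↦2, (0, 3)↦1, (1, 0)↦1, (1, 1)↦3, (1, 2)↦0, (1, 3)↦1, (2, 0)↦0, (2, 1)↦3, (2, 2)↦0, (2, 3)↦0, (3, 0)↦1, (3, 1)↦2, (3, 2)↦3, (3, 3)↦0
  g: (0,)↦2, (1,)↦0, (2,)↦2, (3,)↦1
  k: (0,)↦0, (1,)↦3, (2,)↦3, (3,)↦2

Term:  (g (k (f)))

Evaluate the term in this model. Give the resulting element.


value = 1

  f = 1
  (k (f)) = k(1,) = 3
  (g (k (f))) = g(3,) = 1


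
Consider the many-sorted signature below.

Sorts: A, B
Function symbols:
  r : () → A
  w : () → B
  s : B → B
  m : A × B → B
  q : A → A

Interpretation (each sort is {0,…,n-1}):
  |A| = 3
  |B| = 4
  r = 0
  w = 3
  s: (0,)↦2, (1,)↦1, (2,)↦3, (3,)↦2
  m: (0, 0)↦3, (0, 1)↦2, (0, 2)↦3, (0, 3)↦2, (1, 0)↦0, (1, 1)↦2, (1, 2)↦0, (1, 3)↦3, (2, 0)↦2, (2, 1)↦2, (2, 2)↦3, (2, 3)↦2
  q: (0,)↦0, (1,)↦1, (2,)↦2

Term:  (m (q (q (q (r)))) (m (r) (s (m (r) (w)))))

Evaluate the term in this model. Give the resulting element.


value = 3

  r = 0
  (q (r)) = q(0,) = 0
  (q (q (r))) = q(0,) = 0
  (q (q (q (r)))) = q(0,) = 0
  r = 0
  r = 0
  w = 3
  (m (r) (w)) = m(0, 3) = 2
  (s (m (r) (w))) = s(2,) = 3
  (m (r) (s (m (r) (w)))) = m(0, 3) = 2
  (m (q (q (q (r)))) (m (r) (s (m (r) (w))))) = m(0, 2) = 3


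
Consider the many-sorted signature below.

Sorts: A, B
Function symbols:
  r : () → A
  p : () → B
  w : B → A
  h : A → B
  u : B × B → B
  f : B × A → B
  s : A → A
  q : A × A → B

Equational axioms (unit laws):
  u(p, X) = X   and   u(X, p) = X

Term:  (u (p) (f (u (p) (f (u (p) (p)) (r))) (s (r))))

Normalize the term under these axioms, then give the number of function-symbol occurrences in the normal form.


1. (u (p) (f (u (p) (f (u (p) (p)) (r))) (s (r))))  →  (f (u (p) (f (u (p) (p)) (r))) (s (r)))
2. (f (u (p) (f (u (p) (p)) (r))) (s (r)))  →  (f (f (u (p) (p)) (r)) (s (r)))
3. (f (f (u (p) (p)) (r)) (s (r)))  →  (f (f (p) (r)) (s (r)))
normal form: (f (f (p) (r)) (s (r)))

size = 6


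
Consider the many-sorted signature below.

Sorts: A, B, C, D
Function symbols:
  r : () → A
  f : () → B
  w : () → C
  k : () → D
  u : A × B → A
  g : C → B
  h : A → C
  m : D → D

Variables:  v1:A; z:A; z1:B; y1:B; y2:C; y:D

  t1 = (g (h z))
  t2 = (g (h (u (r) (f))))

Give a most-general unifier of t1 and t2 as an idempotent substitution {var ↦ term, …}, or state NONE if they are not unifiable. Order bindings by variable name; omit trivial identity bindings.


{z ↦ (u (r) (f))}


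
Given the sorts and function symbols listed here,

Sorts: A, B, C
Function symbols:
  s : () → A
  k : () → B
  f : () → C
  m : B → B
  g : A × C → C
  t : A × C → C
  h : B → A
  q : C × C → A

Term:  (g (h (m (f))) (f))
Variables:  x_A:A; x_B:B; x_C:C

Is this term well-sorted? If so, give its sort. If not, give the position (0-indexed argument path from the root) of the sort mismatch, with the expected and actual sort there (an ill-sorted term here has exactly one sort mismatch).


      (f) : C
    (m (f)) : ✗ arg 0 at [0, 0, 0] has sort C, expected B
  (f) : C

ill-sorted at position [0, 0, 0]: expected B, got C


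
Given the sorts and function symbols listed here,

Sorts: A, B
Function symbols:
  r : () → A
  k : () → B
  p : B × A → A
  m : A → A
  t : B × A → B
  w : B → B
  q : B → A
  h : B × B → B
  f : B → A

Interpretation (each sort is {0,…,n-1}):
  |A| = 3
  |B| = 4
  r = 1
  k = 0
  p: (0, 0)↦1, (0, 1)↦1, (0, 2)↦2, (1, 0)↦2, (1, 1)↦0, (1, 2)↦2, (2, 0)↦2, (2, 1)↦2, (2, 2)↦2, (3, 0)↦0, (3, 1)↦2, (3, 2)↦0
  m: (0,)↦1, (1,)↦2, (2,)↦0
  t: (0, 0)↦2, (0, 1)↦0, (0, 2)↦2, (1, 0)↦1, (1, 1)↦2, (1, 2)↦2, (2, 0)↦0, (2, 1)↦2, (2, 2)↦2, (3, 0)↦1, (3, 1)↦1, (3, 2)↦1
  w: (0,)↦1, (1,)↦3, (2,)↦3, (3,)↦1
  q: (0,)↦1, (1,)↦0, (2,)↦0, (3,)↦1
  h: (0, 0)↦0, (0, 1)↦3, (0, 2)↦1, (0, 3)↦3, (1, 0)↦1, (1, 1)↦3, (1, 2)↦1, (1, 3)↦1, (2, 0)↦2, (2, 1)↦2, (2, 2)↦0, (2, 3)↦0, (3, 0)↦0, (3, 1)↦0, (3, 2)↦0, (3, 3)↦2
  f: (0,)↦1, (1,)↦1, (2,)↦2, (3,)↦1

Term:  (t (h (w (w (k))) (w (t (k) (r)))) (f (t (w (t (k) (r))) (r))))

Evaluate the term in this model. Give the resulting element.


value = 2

  k = 0
  (w (k)) = w(0,) = 1
  (w (w (k))) = w(1,) = 3
  k = 0
  r = 1
  (t (k) (r)) = t(0, 1) = 0
  (w (t (k) (r))) = w(0,) = 1
  (h (w (w (k))) (w (t (k) (r)))) = h(3, 1) = 0
  k = 0
  r = 1
  (t (k) (r)) = t(0, 1) = 0
  (w (t (k) (r))) = w(0,) = 1
  r = 1
  (t (w (t (k) (r))) (r)) = t(1, 1) = 2
  (f (t (w (t (k) (r))) (r))) = f(2,) = 2
  (t (h (w (w (k))) (w (t (k) (r)))) (f (t (w (t (k) (r))) (r)))) = t(0, 2) = 2


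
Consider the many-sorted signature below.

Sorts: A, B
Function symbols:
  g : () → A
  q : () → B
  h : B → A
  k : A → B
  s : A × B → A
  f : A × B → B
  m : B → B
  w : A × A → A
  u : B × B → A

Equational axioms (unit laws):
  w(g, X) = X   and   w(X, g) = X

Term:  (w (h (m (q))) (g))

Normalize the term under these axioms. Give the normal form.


normal form = (h (m (q)))

1. (w (h (m (q))) (g))  →  (h (m (q)))


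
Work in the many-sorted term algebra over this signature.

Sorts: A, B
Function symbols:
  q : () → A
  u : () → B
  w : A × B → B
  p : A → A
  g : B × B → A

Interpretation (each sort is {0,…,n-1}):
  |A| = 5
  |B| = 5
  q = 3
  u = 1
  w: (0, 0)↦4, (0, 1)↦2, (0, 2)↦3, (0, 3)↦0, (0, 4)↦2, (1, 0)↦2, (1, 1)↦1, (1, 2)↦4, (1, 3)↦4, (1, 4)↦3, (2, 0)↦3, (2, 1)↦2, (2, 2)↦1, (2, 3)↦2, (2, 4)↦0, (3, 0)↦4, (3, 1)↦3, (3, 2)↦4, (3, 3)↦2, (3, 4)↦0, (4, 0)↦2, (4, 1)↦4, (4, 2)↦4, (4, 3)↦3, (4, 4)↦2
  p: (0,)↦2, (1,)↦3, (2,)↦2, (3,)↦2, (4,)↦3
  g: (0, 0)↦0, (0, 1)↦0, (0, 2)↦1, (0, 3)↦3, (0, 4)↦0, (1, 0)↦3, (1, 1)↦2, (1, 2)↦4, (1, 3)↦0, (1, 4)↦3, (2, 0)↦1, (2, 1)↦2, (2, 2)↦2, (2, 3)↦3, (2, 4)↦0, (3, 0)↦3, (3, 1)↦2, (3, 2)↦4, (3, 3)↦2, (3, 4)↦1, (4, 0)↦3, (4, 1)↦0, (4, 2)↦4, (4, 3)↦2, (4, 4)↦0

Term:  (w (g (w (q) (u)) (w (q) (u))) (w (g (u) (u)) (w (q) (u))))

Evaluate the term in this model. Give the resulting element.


  q = 3
  u = 1
  (w (q) (u)) = w(3, 1) = 3
  q = 3
  u = 1
  (w (q) (u)) = w(3, 1) = 3
  (g (w (q) (u)) (w (q) (u))) = g(3, 3) = 2
  u = 1
  u = 1
  (g (u) (u)) = g(1, 1) = 2
  q = 3
  u = 1
  (w (q) (u)) = w(3, 1) = 3
  (w (g (u) (u)) (w (q) (u))) = w(2, 3) = 2
  (w (g (w (q) (u)) (w (q) (u))) (w (g (u) (u)) (w (q) (u)))) = w(2, 2) = 1

value = 1


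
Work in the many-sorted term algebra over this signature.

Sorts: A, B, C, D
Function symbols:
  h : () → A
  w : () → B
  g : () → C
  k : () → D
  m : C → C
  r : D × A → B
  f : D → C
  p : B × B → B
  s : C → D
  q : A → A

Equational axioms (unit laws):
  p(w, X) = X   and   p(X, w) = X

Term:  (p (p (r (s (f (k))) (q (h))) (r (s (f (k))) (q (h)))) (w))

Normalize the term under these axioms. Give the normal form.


1. (p (p (r (s (f (k))) (q (h))) (r (s (f (k))) (q (h)))) (w))  →  (p (r (s (f (k))) (q (h))) (r (s (f (k))) (q (h))))

normal form = (p (r (s (f (k))) (q (h))) (r (s (f (k))) (q (h))))


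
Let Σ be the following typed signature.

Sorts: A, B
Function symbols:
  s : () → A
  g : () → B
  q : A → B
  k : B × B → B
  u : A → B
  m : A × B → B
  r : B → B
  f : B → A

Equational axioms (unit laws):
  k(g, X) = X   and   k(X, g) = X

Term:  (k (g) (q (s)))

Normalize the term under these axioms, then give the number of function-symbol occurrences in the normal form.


1. (k (g) (q (s)))  →  (q (s))
normal form: (q (s))

size = 2


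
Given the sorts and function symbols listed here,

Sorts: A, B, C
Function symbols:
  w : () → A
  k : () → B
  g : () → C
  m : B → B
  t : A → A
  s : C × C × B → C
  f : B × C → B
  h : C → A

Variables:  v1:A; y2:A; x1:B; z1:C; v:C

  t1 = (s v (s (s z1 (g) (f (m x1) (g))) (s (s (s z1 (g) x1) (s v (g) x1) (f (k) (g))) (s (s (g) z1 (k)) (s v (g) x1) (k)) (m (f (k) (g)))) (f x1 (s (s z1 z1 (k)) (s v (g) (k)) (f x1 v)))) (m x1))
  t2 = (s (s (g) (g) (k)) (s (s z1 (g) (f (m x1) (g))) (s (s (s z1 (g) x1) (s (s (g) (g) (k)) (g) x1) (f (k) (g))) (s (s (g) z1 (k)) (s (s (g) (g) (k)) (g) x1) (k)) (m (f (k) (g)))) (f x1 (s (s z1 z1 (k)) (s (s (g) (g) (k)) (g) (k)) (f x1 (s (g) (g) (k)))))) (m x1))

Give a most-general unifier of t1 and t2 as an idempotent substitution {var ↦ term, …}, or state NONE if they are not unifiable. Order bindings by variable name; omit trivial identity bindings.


{v ↦ (s (g) (g) (k))}


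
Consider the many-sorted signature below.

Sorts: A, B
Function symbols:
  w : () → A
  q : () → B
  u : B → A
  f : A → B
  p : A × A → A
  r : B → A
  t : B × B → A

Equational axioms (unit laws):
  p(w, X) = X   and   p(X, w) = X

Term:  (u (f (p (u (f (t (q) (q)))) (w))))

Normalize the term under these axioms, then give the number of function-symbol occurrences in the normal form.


size = 7

1. (u (f (p (u (f (t (q) (q)))) (w))))  →  (u (f (u (f (t (q) (q))))))
normal form: (u (f (u (f (t (q) (q))))))


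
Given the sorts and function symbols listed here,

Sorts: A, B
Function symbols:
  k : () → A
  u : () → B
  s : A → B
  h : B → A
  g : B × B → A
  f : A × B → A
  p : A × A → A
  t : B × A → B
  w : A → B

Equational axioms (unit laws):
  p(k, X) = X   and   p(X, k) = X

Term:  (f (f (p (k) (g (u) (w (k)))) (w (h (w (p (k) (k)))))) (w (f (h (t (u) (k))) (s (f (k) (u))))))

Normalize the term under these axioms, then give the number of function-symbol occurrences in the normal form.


1. (f (f (p (k) (g (u) (w (k)))) (w (h (w (p (k) (k)))))) (w (f (h (t (u) (k))) (s (f (k) (u))))))  →  (f (f (g (u) (w (k))) (w (h (w (p (k) (k)))))) (w (f (h (t (u) (k))) (s (f (k) (u))))))
2. (f (f (g (u) (w (k))) (w (h (w (p (k) (k)))))) (w (f (h (t (u) (k))) (s (f (k) (u))))))  →  (f (f (g (u) (w (k))) (w (h (w (k))))) (w (f (h (t (u) (k))) (s (f (k) (u))))))
normal form: (f (f (g (u) (w (k))) (w (h (w (k))))) (w (f (h (t (u) (k))) (s (f (k) (u))))))

size = 20


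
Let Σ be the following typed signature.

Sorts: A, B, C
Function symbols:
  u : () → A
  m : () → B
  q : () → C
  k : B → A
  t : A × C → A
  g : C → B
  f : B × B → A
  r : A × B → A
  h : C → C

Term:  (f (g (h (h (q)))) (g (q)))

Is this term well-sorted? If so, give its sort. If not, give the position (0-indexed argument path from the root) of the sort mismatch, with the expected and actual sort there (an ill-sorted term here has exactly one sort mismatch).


well-sorted; sort = A

        (q) : C
      (h (q)) : C
    (h (h (q))) : C
  (g (h (h (q)))) : B
    (q) : C
  (g (q)) : B
(f (g (h (h (q)))) (g (q))) : A


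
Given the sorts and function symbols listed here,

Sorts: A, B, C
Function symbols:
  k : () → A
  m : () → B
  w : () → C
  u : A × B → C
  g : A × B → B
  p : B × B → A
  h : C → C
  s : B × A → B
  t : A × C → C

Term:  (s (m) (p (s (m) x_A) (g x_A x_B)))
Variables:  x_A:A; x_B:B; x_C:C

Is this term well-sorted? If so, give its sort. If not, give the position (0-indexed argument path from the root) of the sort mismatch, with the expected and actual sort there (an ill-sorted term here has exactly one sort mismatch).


well-sorted; sort = B

  (m) : B
      (m) : B
      x_A : A
    (s (m) x_A) : B
      x_A : A
      x_B : B
    (g x_A x_B) : B
  (p (s (m) x_A) (g x_A x_B)) : A
(s (m) (p (s (m) x_A) (g x_A x_B))) : B


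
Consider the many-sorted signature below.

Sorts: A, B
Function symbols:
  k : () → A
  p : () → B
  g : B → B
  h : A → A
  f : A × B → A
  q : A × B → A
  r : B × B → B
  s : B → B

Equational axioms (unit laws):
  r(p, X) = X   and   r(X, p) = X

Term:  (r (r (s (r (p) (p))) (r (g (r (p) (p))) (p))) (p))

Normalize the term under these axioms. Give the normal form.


normal form = (r (s (p)) (g (p)))

1. (r (r (s (r (p) (p))) (r (g (r (p) (p))) (p))) (p))  →  (r (s (r (p) (p))) (r (g (r (p) (p))) (p)))
2. (r (s (r (p) (p))) (r (g (r (p) (p))) (p)))  →  (r (s (p)) (r (g (r (p) (p))) (p)))
3. (r (s (p)) (r (g (r (p) (p))) (p)))  →  (r (s (p)) (g (r (p) (p))))
4. (r (s (p)) (g (r (p) (p))))  →  (r (s (p)) (g (p)))


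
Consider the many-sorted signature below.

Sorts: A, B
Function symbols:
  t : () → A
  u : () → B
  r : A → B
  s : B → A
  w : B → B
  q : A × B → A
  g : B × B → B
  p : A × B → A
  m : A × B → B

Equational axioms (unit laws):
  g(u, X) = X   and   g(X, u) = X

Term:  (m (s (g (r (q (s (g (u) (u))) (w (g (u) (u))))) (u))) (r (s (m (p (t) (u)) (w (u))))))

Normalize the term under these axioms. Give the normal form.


1. (m (s (g (r (q (s (g (u) (u))) (w (g (u) (u))))) (u))) (r (s (m (p (t) (u)) (w (u))))))  →  (m (s (r (q (s (g (u) (u))) (w (g (u) (u)))))) (r (s (m (p (t) (u)) (w (u))))))
2. (m (s (r (q (s (g (u) (u))) (w (g (u) (u)))))) (r (s (m (p (t) (u)) (w (u))))))  →  (m (s (r (q (s (u)) (w (g (u) (u)))))) (r (s (m (p (t) (u)) (w (u))))))
3. (m (s (r (q (s (u)) (w (g (u) (u)))))) (r (s (m (p (t) (u)) (w (u))))))  →  (m (s (r (q (s (u)) (w (u))))) (r (s (m (p (t) (u)) (w (u))))))

normal form = (m (s (r (q (s (u)) (w (u))))) (r (s (m (p (t) (u)) (w (u))))))


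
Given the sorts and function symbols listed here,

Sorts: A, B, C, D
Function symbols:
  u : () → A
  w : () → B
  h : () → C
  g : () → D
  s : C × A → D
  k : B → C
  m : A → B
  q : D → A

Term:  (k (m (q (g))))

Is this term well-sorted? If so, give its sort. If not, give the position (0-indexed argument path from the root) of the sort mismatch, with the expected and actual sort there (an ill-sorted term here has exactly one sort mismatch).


      (g) : D
    (q (g)) : A
  (m (q (g))) : B
(k (m (q (g)))) : C

well-sorted; sort = C


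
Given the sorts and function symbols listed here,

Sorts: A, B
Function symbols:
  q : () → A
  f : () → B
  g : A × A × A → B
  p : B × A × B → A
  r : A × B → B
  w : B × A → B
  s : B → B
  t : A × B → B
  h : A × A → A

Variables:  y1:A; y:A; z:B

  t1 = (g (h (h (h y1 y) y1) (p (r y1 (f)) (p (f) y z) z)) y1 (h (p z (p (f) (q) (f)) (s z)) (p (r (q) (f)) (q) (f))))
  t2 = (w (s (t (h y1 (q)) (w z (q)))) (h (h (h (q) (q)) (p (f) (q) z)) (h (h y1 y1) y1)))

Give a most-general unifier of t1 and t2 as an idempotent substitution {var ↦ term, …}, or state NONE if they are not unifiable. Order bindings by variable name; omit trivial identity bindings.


NONE (not unifiable)

head clash or occurs-check failure — not unifiable


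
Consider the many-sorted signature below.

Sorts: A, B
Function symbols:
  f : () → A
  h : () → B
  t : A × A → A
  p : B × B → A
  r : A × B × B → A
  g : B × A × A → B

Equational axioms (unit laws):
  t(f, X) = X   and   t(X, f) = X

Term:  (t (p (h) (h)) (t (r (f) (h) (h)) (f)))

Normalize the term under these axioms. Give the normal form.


1. (t (p (h) (h)) (t (r (f) (h) (h)) (f)))  →  (t (p (h) (h)) (r (f) (h) (h)))

normal form = (t (p (h) (h)) (r (f) (h) (h)))


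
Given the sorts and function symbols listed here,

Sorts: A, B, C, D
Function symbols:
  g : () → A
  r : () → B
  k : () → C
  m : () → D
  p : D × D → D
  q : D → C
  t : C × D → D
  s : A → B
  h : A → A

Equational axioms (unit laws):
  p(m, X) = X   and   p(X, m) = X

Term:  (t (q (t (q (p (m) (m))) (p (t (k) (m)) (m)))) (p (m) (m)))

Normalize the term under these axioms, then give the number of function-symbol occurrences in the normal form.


size = 9

1. (t (q (t (q (p (m) (m))) (p (t (k) (m)) (m)))) (p (m) (m)))  →  (t (q (t (q (m)) (p (t (k) (m)) (m)))) (p (m) (m)))
2. (t (q (t (q (m)) (p (t (k) (m)) (m)))) (p (m) (m)))  →  (t (q (t (q (m)) (t (k) (m)))) (p (m) (m)))
3. (t (q (t (q (m)) (t (k) (m)))) (p (m) (m)))  →  (t (q (t (q (m)) (t (k) (m)))) (m))
normal form: (t (q (t (q (m)) (t (k) (m)))) (m))


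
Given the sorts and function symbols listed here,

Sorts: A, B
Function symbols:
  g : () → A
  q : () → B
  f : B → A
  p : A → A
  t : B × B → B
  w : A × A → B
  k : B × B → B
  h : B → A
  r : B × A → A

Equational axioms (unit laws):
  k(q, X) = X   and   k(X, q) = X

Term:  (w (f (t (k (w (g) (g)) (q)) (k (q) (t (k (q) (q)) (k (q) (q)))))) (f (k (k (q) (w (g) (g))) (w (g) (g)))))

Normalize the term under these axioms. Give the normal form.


normal form = (w (f (t (w (g) (g)) (t (q) (q)))) (f (k (w (g) (g)) (w (g) (g)))))

1. (w (f (t (k (w (g) (g)) (q)) (k (q) (t (k (q) (q)) (k (q) (q)))))) (f (k (k (q) (w (g) (g))) (w (g) (g)))))  →  (w (f (t (w (g) (g)) (k (q) (t (k (q) (q)) (k (q) (q)))))) (f (k (k (q) (w (g) (g))) (w (g) (g)))))
2. (w (f (t (w (g) (g)) (k (q) (t (k (q) (q)) (k (q) (q)))))) (f (k (k (q) (w (g) (g))) (w (g) (g)))))  →  (w (f (t (w (g) (g)) (t (k (q) (q)) (k (q) (q))))) (f (k (k (q) (w (g) (g))) (w (g) (g)))))
3. (w (f (t (w (g) (g)) (t (k (q) (q)) (k (q) (q))))) (f (k (k (q) (w (g) (g))) (w (g) (g)))))  →  (w (f (t (w (g) (g)) (t (q) (k (q) (q))))) (f (k (k (q) (w (g) (g))) (w (g) (g)))))
4. (w (f (t (w (g) (g)) (t (q) (k (q) (q))))) (f (k (k (q) (w (g) (g))) (w (g) (g)))))  →  (w (f (t (w (g) (g)) (t (q) (q)))) (f (k (k (q) (w (g) (g))) (w (g) (g)))))
5. (w (f (t (w (g) (g)) (t (q) (q)))) (f (k (k (q) (w (g) (g))) (w (g) (g)))))  →  (w (f (t (w (g) (g)) (t (q) (q)))) (f (k (w (g) (g)) (w (g) (g)))))


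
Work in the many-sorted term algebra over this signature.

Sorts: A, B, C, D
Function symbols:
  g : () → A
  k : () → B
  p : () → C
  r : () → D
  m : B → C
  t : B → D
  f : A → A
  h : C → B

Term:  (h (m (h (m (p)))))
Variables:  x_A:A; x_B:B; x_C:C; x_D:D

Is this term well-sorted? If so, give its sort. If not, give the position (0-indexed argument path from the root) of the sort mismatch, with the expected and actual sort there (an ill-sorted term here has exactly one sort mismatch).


        (p) : C
      (m (p)) : ✗ arg 0 at [0, 0, 0, 0] has sort C, expected B

ill-sorted at position [0, 0, 0, 0]: expected B, got C


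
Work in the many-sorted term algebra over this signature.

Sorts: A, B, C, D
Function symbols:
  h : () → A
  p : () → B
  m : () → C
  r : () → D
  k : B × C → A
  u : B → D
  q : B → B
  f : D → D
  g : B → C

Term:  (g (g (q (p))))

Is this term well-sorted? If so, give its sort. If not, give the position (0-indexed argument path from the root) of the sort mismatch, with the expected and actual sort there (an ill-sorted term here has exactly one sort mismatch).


      (p) : B
    (q (p)) : B
  (g (q (p))) : C
(g (g (q (p)))) : ✗ arg 0 at [0] has sort C, expected B

ill-sorted at position [0]: expected B, got C


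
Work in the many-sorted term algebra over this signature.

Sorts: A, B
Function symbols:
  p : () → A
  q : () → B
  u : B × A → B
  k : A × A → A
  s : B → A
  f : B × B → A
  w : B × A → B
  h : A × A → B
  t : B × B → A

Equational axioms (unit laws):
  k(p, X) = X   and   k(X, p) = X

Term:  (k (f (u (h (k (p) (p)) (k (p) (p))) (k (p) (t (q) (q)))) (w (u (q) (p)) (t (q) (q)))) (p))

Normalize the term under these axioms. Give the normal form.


normal form = (f (u (h (p) (p)) (t (q) (q))) (w (u (q) (p)) (t (q) (q))))

1. (k (f (u (h (k (p) (p)) (k (p) (p))) (k (p) (t (q) (q)))) (w (u (q) (p)) (t (q) (q)))) (p))  →  (f (u (h (k (p) (p)) (k (p) (p))) (k (p) (t (q) (q)))) (w (u (q) (p)) (t (q) (q))))
2. (f (u (h (k (p) (p)) (k (p) (p))) (k (p) (t (q) (q)))) (w (u (q) (p)) (t (q) (q))))  →  (f (u (h (p) (k (p) (p))) (k (p) (t (q) (q)))) (w (u (q) (p)) (t (q) (q))))
3. (f (u (h (p) (k (p) (p))) (k (p) (t (q) (q)))) (w (u (q) (p)) (t (q) (q))))  →  (f (u (h (p) (p)) (k (p) (t (q) (q)))) (w (u (q) (p)) (t (q) (q))))
4. (f (u (h (p) (p)) (k (p) (t (q) (q)))) (w (u (q) (p)) (t (q) (q))))  →  (f (u (h (p) (p)) (t (q) (q))) (w (u (q) (p)) (t (q) (q))))


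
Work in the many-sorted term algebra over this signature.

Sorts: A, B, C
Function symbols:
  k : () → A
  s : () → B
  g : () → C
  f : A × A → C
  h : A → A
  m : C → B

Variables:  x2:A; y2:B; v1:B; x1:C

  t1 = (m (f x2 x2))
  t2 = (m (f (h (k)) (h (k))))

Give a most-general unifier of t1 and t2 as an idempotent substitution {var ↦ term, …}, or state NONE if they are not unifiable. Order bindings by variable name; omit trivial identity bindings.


{x2 ↦ (h (k))}


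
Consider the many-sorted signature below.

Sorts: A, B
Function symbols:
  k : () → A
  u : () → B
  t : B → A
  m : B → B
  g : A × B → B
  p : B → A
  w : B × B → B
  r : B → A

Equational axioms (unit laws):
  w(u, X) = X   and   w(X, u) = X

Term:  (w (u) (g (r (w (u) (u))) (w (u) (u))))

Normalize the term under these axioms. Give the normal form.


1. (w (u) (g (r (w (u) (u))) (w (u) (u))))  →  (g (r (w (u) (u))) (w (u) (u)))
2. (g (r (w (u) (u))) (w (u) (u)))  →  (g (r (u)) (w (u) (u)))
3. (g (r (u)) (w (u) (u)))  →  (g (r (u)) (u))

normal form = (g (r (u)) (u))


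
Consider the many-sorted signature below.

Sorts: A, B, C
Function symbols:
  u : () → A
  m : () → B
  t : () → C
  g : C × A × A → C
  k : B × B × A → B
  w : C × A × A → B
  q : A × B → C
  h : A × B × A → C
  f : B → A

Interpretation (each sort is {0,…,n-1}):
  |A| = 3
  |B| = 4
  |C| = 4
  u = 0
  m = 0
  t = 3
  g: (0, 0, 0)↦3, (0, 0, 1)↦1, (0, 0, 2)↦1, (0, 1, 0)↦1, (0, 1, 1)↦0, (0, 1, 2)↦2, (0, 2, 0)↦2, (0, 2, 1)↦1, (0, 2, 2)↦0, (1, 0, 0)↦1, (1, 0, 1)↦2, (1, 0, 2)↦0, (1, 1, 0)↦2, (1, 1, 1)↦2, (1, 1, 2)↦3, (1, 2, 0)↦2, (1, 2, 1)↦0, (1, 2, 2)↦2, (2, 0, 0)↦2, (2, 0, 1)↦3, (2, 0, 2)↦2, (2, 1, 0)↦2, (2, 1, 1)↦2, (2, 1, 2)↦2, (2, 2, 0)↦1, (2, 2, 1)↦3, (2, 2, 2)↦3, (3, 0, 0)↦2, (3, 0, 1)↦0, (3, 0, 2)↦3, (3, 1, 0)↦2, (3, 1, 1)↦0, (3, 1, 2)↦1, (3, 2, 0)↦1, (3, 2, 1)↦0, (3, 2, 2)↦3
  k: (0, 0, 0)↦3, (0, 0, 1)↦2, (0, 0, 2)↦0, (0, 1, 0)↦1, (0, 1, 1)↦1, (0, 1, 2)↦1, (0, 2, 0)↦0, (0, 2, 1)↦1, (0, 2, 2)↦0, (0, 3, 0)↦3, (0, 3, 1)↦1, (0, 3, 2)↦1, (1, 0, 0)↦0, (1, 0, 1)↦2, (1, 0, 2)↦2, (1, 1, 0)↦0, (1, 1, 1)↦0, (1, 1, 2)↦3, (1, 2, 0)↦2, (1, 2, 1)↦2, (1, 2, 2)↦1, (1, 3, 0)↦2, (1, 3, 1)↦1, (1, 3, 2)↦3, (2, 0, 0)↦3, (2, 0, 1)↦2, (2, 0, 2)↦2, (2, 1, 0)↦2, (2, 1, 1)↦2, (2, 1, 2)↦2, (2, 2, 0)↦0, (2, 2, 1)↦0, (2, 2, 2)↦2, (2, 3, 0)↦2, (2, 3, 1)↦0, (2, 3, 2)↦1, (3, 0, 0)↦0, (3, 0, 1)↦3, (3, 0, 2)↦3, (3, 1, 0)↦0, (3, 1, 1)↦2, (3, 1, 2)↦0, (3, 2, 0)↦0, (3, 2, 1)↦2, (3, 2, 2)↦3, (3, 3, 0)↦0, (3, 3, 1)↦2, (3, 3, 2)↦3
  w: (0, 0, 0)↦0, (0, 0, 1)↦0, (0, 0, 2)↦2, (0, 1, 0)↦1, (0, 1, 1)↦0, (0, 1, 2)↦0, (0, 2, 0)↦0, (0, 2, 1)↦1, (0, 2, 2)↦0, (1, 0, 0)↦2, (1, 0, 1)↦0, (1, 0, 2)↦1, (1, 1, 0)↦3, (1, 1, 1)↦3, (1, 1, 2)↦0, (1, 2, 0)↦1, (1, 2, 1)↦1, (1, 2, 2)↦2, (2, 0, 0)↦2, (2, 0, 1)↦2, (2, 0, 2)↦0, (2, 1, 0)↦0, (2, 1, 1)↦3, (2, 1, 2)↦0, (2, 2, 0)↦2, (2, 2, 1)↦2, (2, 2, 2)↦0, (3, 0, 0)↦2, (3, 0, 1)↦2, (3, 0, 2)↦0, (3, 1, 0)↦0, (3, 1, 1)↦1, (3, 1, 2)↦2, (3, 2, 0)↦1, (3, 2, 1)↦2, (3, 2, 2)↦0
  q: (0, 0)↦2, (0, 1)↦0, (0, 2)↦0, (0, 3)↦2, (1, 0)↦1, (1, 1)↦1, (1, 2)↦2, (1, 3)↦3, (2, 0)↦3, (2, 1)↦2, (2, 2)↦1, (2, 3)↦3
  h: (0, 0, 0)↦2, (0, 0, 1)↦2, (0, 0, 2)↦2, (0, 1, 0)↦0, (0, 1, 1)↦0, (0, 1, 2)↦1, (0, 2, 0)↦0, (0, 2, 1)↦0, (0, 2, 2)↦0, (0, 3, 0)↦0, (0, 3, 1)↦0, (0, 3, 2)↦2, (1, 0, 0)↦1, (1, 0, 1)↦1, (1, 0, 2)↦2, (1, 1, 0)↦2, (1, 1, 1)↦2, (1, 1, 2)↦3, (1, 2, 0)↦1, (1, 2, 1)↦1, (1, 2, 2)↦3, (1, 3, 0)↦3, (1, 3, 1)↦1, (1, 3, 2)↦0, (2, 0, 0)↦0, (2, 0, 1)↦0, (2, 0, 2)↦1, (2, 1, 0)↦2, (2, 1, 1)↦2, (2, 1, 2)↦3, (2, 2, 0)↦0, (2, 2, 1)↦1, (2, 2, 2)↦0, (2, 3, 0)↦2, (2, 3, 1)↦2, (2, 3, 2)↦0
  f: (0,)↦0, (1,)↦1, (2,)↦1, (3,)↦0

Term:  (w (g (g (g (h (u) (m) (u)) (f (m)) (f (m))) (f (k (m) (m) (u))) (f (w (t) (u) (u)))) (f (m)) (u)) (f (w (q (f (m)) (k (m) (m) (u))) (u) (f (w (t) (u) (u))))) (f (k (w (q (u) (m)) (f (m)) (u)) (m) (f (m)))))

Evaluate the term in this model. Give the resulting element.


value = 0

  u = 0
  m = 0
  u = 0
  (h (u) (m) (u)) = h(0, 0, 0) = 2
  m = 0
  (f (m)) = f(0,) = 0
  m = 0
  (f (m)) = f(0,) = 0
  (g (h (u) (m) (u)) (f (m)) (f (m))) = g(2, 0, 0) = 2
  m = 0
  m = 0
  u = 0
  (k (m) (m) (u)) = k(0, 0, 0) = 3
  (f (k (m) (m) (u))) = f(3,) = 0
  t = 3
  u = 0
  u = 0
  (w (t) (u) (u)) = w(3, 0, 0) = 2
  (f (w (t) (u) (u))) = f(2,) = 1
  (g (g (h (u) (m) (u)) (f (m)) (f (m))) (f (k (m) (m) (u))) (f (w (t) (u) (u)))) = g(2, 0, 1) = 3
  m = 0
  (f (m)) = f(0,) = 0
  u = 0
  (g (g (g (h (u) (m) (u)) (f (m)) (f (m))) (f (k (m) (m) (u))) (f (w (t) (u) (u)))) (f (m)) (u)) = g(3, 0, 0) = 2
  m = 0
  (f (m)) = f(0,) = 0
  m = 0
  m = 0
  u = 0
  (k (m) (m) (u)) = k(0, 0, 0) = 3
  (q (f (m)) (k (m) (m) (u))) = q(0, 3) = 2
  u = 0
  t = 3
  u = 0
  u = 0
  (w (t) (u) (u)) = w(3, 0, 0) = 2
  (f (w (t) (u) (u))) = f(2,) = 1
  (w (q (f (m)) (k (m) (m) (u))) (u) (f (w (t) (u) (u)))) = w(2, 0, 1) = 2
  (f (w (q (f (m)) (k (m) (m) (u))) (u) (f (w (t) (u) (u))))) = f(2,) = 1
  u = 0
  m = 0
  (q (u) (m)) = q(0, 0) = 2
  m = 0
  (f (m)) = f(0,) = 0
  u = 0
  (w (q (u) (m)) (f (m)) (u)) = w(2, 0, 0) = 2
  m = 0
  m = 0
  (f (m)) = f(0,) = 0
  (k (w (q (u) (m)) (f (m)) (u)) (m) (f (m))) = k(2, 0, 0) = 3
  (f (k (w (q (u) (m)) (f (m)) (u)) (m) (f (m)))) = f(3,) = 0
  (w (g (g (g (h (u) (m) (u)) (f (m)) (f (m))) (f (k (m) (m) (u))) (f (w (t) (u) (u)))) (f (m)) (u)) (f (w (q (f (m)) (k (m) (m) (u))) (u) (f (w (t) (u) (u))))) (f (k (w (q (u) (m)) (f (m)) (u)) (m) (f (m))))) = w(2, 1, 0) = 0
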